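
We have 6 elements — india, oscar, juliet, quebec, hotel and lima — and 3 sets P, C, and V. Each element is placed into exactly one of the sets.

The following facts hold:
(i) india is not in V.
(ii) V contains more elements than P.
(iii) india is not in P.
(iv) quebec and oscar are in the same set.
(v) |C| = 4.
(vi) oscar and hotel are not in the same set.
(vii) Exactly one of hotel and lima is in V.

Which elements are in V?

V = {hotel, juliet}

From (i): india ∉ V.
From (iii): india ∉ P.
Only one set left: india ∈ C.
Suppose oscar ∈ V: no assignment then satisfies all the clues, so oscar ∉ V.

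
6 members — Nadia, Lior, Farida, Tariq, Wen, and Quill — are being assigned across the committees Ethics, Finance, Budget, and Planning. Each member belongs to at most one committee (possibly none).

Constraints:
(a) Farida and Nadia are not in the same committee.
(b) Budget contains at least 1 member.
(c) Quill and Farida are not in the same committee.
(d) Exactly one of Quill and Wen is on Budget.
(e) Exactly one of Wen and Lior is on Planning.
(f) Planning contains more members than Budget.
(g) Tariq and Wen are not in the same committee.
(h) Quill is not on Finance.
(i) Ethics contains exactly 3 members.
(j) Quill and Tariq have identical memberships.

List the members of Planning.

Planning = {Farida, Lior}

From (h): Quill ∉ Finance.
(j): Tariq matches Quill: Tariq ∉ Finance.
Suppose Nadia ∈ Planning: no assignment then satisfies all the clues, so Nadia ∉ Planning.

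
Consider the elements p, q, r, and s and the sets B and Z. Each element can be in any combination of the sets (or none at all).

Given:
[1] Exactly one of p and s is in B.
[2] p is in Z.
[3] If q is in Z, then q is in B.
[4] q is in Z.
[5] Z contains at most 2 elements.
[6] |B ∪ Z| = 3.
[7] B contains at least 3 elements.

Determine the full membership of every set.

B = {p, q, r}; Z = {p, q}

From (2): p ∈ Z.
From (4): q ∈ Z.
(3): q ∈ B.
(5): Z already has 2, so the rest are out.
Suppose p ∉ B: no assignment then satisfies all the clues, so p ∈ B.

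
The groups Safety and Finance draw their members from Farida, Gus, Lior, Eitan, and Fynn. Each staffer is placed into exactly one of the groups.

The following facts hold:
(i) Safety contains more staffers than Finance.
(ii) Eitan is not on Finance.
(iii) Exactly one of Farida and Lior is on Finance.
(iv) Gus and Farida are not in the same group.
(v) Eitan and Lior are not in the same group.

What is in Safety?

From (ii): Eitan ∉ Finance.
Only one group left: Eitan ∈ Safety.
(v): Lior ∉ Safety.
Only one group left: Lior ∈ Finance.
(iii) (exactly one): Farida ∉ Finance.
Only one group left: Farida ∈ Safety.
(iv): Gus ∉ Safety.
Only one group left: Gus ∈ Finance.
Suppose Fynn ∉ Safety: no assignment then satisfies all the clues, so Fynn ∈ Safety.

Safety = {Eitan, Farida, Fynn}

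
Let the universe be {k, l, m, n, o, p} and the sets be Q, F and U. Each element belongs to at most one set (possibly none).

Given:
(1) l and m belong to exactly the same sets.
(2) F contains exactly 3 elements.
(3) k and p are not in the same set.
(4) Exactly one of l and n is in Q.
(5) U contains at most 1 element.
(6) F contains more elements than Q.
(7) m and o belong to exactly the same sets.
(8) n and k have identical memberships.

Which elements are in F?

F = {l, m, o}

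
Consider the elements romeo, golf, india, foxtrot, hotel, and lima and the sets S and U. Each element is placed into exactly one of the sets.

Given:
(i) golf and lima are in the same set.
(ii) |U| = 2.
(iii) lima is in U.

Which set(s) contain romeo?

From (iii): lima ∈ U.
(i): golf matches lima: golf ∉ S.
(i): golf matches lima: golf ∈ U.
(ii): U already has 2, so the rest are out.
Only one set left: romeo ∈ S.
Only one set left: india ∈ S.
Only one set left: foxtrot ∈ S.
Only one set left: hotel ∈ S.

romeo: S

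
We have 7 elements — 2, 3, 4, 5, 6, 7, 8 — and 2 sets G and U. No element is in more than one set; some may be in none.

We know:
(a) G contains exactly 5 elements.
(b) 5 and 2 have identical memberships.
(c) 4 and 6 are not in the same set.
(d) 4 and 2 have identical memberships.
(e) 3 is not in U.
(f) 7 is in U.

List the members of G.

G = {2, 3, 4, 5, 8}

From (e): 3 ∉ U.
From (f): 7 ∈ U.
Suppose 2 ∉ G: no assignment then satisfies all the clues, so 2 ∈ G.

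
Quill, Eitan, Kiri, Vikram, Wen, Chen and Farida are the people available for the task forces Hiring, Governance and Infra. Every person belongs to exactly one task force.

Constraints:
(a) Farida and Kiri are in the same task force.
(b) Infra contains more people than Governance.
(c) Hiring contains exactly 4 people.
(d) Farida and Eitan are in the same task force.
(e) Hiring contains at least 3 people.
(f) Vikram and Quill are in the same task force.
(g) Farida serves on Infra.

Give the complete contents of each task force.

Hiring = {Chen, Quill, Vikram, Wen}; Governance = {}; Infra = {Eitan, Farida, Kiri}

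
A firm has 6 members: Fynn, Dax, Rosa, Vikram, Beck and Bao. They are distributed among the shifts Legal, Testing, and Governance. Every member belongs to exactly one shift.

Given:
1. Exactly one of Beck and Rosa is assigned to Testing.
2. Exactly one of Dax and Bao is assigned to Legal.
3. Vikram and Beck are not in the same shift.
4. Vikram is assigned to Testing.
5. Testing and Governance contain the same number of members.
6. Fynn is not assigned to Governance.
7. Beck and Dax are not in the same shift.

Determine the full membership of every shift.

Legal = {Dax, Fynn}; Testing = {Rosa, Vikram}; Governance = {Bao, Beck}

From (4): Vikram ∈ Testing.
From (6): Fynn ∉ Governance.
(3): Beck ∉ Testing.
(1) (exactly one): Rosa ∈ Testing.
Suppose Fynn ∉ Legal: no assignment then satisfies all the clues, so Fynn ∈ Legal.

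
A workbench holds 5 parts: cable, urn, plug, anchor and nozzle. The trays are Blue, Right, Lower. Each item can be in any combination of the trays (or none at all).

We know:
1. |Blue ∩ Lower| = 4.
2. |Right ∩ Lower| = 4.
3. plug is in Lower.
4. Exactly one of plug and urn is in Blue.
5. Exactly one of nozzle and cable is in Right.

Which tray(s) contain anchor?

anchor: Blue, Lower, Right

From (3): plug ∈ Lower.
Suppose anchor ∉ Blue: no assignment then satisfies all the clues, so anchor ∈ Blue.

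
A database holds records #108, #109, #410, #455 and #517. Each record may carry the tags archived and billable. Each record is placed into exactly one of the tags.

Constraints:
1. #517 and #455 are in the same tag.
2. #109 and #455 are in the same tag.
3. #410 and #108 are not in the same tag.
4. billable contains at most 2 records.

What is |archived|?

4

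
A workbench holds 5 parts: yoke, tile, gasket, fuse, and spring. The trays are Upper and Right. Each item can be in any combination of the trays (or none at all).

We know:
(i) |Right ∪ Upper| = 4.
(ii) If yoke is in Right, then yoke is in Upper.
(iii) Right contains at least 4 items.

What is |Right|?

4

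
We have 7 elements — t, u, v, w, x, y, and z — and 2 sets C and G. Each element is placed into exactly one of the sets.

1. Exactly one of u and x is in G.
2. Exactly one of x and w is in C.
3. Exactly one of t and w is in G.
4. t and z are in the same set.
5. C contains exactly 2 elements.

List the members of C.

C = {u, w}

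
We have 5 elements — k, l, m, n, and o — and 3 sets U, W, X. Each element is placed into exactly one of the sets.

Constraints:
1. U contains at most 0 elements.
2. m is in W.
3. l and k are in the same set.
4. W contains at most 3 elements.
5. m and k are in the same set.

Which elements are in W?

From (2): m ∈ W.
(1): U already has 0, so the rest are out.
(5): k matches m: k ∈ W.
(3): l matches k: l ∈ W.
(4): W already has 3, so the rest are out.
Only one set left: n ∈ X.
Only one set left: o ∈ X.

W = {k, l, m}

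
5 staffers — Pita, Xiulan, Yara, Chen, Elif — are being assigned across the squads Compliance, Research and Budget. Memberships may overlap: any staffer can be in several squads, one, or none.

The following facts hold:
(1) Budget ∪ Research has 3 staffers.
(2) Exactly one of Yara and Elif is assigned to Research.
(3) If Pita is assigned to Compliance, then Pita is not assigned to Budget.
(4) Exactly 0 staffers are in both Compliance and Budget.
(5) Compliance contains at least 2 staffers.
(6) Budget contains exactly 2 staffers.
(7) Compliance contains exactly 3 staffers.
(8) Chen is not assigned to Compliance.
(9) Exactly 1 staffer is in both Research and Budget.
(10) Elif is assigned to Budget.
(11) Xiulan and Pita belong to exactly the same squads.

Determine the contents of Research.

Research = {Chen, Yara}

From (8): Chen ∉ Compliance.
From (10): Elif ∈ Budget.
Suppose Pita ∈ Research: no assignment then satisfies all the clues, so Pita ∉ Research.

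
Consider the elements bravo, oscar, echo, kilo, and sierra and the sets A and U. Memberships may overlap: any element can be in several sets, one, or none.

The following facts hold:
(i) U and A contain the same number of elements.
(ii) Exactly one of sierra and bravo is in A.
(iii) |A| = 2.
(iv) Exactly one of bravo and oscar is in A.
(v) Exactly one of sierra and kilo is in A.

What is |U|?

2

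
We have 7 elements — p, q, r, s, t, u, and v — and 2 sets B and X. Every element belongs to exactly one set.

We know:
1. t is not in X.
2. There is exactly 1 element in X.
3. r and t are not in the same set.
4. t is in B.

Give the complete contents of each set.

B = {p, q, s, t, u, v}; X = {r}

From (1): t ∉ X.
From (4): t ∈ B.
(3): r ∉ B.
Only one set left: r ∈ X.
(2): X already has 1, so the rest are out.
Only one set left: p ∈ B.
Only one set left: q ∈ B.
Only one set left: s ∈ B.
Only one set left: u ∈ B.
Only one set left: v ∈ B.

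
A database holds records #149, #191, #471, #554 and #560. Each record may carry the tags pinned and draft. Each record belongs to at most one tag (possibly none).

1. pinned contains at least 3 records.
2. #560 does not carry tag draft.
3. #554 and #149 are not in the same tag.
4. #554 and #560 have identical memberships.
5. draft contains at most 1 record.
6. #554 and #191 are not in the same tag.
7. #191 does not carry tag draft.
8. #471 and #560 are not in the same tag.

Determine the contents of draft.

From (2): #560 ∉ draft.
From (7): #191 ∉ draft.
(4): #554 matches #560: #554 ∉ draft.
Suppose #149 ∈ draft: no assignment then satisfies all the clues, so #149 ∉ draft.

draft = {}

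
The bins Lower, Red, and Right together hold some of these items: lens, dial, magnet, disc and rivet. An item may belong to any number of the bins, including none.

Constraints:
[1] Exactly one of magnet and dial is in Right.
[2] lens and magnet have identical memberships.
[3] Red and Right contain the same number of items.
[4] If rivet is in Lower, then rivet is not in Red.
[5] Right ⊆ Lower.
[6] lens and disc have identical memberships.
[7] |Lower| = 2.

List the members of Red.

Red = {dial}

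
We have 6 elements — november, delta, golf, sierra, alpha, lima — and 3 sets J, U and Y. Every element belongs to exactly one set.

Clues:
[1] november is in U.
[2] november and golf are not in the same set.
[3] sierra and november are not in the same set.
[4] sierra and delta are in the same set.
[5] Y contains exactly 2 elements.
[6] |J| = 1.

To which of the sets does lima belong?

lima: U

From (1): november ∈ U.
(2): golf ∉ U.
(3): sierra ∉ U.
(4): delta matches sierra: delta ∉ U.
Suppose lima ∈ J: no assignment then satisfies all the clues, so lima ∉ J.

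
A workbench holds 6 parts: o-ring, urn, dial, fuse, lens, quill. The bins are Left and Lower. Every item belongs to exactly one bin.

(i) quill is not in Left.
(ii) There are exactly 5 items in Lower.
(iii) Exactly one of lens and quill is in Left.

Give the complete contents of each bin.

Left = {lens}; Lower = {dial, fuse, o-ring, quill, urn}

From (i): quill ∉ Left.
(iii) (exactly one): lens ∈ Left.
Only one bin left: quill ∈ Lower.
(ii): only 5 candidates remain for Lower, so all are in.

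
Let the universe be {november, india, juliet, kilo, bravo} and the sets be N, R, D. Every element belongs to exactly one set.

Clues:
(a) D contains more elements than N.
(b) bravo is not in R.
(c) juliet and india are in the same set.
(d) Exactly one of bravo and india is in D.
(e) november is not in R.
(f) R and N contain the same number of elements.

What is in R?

R = {kilo}

From (b): bravo ∉ R.
From (e): november ∉ R.
Suppose india ∈ R: no assignment then satisfies all the clues, so india ∉ R.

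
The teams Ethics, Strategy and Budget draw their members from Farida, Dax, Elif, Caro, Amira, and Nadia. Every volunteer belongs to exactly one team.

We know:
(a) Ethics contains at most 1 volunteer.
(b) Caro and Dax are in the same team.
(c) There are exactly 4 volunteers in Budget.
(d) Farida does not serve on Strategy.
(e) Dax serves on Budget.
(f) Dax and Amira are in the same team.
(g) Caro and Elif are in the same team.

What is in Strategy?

From (d): Farida ∉ Strategy.
From (e): Dax ∈ Budget.
(b): Caro matches Dax: Caro ∉ Ethics.
(b): Caro matches Dax: Caro ∉ Strategy.
(b): Caro matches Dax: Caro ∈ Budget.
(f): Amira matches Dax: Amira ∉ Ethics.
(f): Amira matches Dax: Amira ∉ Strategy.
(f): Amira matches Dax: Amira ∈ Budget.
(g): Elif matches Caro: Elif ∉ Ethics.
(g): Elif matches Caro: Elif ∉ Strategy.
(g): Elif matches Caro: Elif ∈ Budget.
Only one team left: Nadia ∈ Strategy.

Strategy = {Nadia}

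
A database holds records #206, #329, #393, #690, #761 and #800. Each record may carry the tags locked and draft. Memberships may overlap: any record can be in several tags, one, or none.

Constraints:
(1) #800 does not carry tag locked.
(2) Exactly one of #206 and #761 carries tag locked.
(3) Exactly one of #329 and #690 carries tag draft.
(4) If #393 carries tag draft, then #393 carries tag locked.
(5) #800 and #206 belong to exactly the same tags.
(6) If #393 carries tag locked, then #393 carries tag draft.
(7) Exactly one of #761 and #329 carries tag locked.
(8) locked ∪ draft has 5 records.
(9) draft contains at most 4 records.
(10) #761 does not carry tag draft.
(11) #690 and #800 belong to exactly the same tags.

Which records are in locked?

From (1): #800 ∉ locked.
From (10): #761 ∉ draft.
(5): #206 matches #800: #206 ∉ locked.
(11): #690 matches #800: #690 ∉ locked.
(2) (exactly one): #761 ∈ locked.
(7) (exactly one): #329 ∉ locked.
Suppose #393 ∉ locked: no assignment then satisfies all the clues, so #393 ∈ locked.

locked = {#393, #761}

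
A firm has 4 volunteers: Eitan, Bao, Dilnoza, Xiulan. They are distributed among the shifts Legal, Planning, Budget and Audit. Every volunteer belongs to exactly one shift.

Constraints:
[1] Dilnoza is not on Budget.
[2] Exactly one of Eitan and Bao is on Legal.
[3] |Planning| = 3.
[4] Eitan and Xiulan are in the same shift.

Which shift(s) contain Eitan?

Eitan: Planning

From (1): Dilnoza ∉ Budget.
Suppose Eitan ∈ Legal: no assignment then satisfies all the clues, so Eitan ∉ Legal.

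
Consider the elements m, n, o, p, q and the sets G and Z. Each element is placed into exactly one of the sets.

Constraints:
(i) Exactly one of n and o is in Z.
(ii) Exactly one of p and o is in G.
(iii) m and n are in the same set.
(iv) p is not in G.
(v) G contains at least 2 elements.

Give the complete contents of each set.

G = {o, q}; Z = {m, n, p}

From (iv): p ∉ G.
(ii) (exactly one): o ∈ G.
Only one set left: p ∈ Z.
(i) (exactly one): n ∈ Z.
(iii): m matches n: m ∉ G.
(iii): m matches n: m ∈ Z.
(v): only 2 candidates remain for G, so all are in.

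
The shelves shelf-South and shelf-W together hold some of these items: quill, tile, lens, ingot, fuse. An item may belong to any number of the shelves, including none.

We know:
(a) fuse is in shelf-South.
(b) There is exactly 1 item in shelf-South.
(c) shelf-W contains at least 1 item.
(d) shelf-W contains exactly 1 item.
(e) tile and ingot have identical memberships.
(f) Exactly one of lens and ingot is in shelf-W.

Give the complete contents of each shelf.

shelf-South = {fuse}; shelf-W = {lens}

From (a): fuse ∈ shelf-South.
(b): shelf-South already has 1, so the rest are out.
Suppose quill ∈ shelf-W: no assignment then satisfies all the clues, so quill ∉ shelf-W.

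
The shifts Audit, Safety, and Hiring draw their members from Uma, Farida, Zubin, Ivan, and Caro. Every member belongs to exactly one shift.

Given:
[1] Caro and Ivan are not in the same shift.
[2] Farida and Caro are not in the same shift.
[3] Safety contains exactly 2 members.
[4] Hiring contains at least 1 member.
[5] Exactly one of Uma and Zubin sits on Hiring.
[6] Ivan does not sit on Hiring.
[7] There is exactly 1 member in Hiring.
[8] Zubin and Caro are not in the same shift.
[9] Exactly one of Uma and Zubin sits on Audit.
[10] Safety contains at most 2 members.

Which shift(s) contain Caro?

From (6): Ivan ∉ Hiring.
Suppose Caro ∉ Audit: no assignment then satisfies all the clues, so Caro ∈ Audit.

Caro: Audit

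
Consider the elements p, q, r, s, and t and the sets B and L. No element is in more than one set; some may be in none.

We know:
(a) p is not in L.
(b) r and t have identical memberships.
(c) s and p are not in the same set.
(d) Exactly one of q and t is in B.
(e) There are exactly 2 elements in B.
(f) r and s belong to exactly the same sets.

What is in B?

B = {p, q}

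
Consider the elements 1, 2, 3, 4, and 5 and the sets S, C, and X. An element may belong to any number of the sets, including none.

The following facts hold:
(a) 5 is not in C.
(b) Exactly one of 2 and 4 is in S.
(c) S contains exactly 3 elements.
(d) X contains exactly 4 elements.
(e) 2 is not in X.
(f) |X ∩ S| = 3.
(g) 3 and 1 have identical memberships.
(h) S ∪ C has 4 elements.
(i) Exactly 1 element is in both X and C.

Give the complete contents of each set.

S = {1, 3, 4}; C = {2, 4}; X = {1, 3, 4, 5}

From (a): 5 ∉ C.
From (e): 2 ∉ X.
(d): only 4 candidates remain for X, so all are in.
Suppose 1 ∉ S: no assignment then satisfies all the clues, so 1 ∈ S.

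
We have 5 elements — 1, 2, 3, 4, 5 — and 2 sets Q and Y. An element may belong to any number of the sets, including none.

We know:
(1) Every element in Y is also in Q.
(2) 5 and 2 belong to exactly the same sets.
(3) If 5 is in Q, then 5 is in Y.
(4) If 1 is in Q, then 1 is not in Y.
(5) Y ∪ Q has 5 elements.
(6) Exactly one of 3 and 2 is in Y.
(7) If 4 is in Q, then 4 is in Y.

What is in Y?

Y = {2, 4, 5}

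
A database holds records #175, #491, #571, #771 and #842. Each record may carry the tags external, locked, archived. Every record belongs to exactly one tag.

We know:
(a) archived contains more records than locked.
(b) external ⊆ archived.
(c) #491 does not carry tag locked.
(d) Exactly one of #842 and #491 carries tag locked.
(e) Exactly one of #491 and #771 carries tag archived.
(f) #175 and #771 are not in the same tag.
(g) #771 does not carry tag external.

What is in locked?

From (c): #491 ∉ locked.
From (g): #771 ∉ external.
(d) (exactly one): #842 ∈ locked.
Suppose #175 ∈ locked: no assignment then satisfies all the clues, so #175 ∉ locked.

locked = {#771, #842}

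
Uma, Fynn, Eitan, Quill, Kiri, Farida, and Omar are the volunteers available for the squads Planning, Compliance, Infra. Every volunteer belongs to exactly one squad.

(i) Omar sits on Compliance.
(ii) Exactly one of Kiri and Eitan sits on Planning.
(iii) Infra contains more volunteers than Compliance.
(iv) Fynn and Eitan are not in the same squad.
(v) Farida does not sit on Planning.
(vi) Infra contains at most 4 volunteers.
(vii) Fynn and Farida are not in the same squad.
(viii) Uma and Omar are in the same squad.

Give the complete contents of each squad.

Planning = {Fynn, Kiri}; Compliance = {Omar, Uma}; Infra = {Eitan, Farida, Quill}

From (i): Omar ∈ Compliance.
From (v): Farida ∉ Planning.
(viii): Uma matches Omar: Uma ∉ Planning.
(viii): Uma matches Omar: Uma ∈ Compliance.
Suppose Fynn ∉ Planning: no assignment then satisfies all the clues, so Fynn ∈ Planning.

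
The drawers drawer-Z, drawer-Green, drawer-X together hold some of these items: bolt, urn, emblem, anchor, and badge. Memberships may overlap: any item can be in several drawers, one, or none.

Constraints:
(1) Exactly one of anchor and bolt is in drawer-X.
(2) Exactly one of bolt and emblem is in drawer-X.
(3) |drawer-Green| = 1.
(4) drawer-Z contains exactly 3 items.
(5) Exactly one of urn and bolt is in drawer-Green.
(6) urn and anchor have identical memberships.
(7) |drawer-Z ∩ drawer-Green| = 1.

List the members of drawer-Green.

drawer-Green = {bolt}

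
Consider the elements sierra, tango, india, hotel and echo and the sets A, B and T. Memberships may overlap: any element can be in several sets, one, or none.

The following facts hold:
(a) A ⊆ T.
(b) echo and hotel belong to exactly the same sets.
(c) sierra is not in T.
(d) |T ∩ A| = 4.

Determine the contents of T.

T = {echo, hotel, india, tango}

From (c): sierra ∉ T.
(a) contrapositive: sierra ∉ A.
Suppose tango ∉ T: no assignment then satisfies all the clues, so tango ∈ T.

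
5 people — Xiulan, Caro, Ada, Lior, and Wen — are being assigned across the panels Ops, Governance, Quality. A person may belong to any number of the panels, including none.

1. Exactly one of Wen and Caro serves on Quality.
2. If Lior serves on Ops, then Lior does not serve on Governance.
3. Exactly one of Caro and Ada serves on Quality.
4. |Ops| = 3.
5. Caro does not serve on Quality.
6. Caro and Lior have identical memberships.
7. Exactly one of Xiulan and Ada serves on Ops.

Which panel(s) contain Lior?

Lior: Ops

From (5): Caro ∉ Quality.
(1) (exactly one): Wen ∈ Quality.
(3) (exactly one): Ada ∈ Quality.
(6): Lior matches Caro: Lior ∉ Quality.
Suppose Lior ∉ Ops: no assignment then satisfies all the clues, so Lior ∈ Ops.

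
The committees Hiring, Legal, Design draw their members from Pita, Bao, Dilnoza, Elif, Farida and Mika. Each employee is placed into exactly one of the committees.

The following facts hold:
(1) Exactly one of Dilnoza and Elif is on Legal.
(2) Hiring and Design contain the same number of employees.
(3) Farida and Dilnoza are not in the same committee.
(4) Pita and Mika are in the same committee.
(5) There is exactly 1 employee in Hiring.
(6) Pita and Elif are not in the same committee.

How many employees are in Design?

1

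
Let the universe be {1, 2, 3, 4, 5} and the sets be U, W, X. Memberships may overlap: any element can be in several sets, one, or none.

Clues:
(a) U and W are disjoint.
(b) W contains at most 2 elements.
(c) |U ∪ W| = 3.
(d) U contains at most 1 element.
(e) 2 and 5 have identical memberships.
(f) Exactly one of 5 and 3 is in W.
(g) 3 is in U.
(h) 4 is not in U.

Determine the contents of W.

From (g): 3 ∈ U.
From (h): 4 ∉ U.
(a) (disjoint): 3 ∉ W.
(d): U already has 1, so the rest are out.
(f) (exactly one): 5 ∈ W.
(e): 2 matches 5: 2 ∈ W.
(b): W already has 2, so the rest are out.

W = {2, 5}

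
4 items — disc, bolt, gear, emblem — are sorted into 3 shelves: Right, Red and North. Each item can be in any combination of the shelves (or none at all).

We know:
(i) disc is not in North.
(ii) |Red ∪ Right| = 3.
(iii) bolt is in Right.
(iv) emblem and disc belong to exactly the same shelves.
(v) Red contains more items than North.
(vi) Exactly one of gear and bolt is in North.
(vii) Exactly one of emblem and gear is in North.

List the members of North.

From (i): disc ∉ North.
From (iii): bolt ∈ Right.
(iv): emblem matches disc: emblem ∉ North.
(vii) (exactly one): gear ∈ North.
(vi) (exactly one): bolt ∉ North.

North = {gear}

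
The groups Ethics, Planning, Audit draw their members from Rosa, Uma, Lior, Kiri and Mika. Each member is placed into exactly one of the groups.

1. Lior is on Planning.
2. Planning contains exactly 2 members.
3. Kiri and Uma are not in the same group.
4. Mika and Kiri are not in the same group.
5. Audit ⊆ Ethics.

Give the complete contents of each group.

Ethics = {Mika, Rosa, Uma}; Planning = {Kiri, Lior}; Audit = {}

From (1): Lior ∈ Planning.
Suppose Rosa ∉ Ethics: no assignment then satisfies all the clues, so Rosa ∈ Ethics.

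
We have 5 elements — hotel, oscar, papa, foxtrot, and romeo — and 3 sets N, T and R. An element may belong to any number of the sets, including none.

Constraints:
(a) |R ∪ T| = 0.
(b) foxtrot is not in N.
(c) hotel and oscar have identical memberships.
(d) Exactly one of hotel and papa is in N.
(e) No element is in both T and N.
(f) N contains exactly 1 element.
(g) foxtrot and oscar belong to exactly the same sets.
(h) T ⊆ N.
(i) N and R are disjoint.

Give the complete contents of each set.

N = {papa}; T = {}; R = {}

From (b): foxtrot ∉ N.
(g): oscar matches foxtrot: oscar ∉ N.
(h) contrapositive: oscar ∉ T.
(h) contrapositive: foxtrot ∉ T.
(c): hotel matches oscar: hotel ∉ N.
(c): hotel matches oscar: hotel ∉ T.
(d) (exactly one): papa ∈ N.
(e) (disjoint): papa ∉ T.
(f): N already has 1, so the rest are out.
(h) contrapositive: romeo ∉ T.
(i) (disjoint): papa ∉ R.
Suppose hotel ∈ R: no assignment then satisfies all the clues, so hotel ∉ R.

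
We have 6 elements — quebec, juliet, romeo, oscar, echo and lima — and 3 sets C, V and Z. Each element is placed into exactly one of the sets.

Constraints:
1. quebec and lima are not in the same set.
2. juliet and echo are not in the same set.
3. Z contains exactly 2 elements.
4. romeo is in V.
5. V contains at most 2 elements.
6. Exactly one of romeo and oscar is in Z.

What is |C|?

2

From (4): romeo ∈ V.
(6) (exactly one): oscar ∈ Z.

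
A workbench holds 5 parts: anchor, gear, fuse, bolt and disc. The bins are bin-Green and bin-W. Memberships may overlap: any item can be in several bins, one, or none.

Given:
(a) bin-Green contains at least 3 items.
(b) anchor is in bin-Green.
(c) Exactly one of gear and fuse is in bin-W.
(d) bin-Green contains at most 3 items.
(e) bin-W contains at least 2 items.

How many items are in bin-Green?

3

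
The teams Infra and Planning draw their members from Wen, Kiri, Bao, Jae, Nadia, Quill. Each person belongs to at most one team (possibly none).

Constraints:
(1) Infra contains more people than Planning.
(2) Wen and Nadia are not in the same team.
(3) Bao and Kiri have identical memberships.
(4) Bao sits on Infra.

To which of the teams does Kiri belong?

Kiri: Infra

From (4): Bao ∈ Infra.
(3): Kiri matches Bao: Kiri ∈ Infra.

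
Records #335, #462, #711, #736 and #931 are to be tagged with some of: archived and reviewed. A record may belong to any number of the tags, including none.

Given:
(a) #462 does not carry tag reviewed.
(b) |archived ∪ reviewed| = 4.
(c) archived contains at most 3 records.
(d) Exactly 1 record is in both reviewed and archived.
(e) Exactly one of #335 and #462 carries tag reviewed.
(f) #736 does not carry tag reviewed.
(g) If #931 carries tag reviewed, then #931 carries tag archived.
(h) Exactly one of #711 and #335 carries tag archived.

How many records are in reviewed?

2

From (a): #462 ∉ reviewed.
From (f): #736 ∉ reviewed.
(e) (exactly one): #335 ∈ reviewed.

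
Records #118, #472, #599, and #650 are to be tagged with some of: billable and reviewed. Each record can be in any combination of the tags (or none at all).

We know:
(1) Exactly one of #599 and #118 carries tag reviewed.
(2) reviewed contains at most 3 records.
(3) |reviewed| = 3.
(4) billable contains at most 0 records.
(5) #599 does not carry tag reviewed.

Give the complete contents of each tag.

billable = {}; reviewed = {#118, #472, #650}

From (5): #599 ∉ reviewed.
(1) (exactly one): #118 ∈ reviewed.
(3): only 3 candidates remain for reviewed, so all are in.
(4): billable already has 0, so the rest are out.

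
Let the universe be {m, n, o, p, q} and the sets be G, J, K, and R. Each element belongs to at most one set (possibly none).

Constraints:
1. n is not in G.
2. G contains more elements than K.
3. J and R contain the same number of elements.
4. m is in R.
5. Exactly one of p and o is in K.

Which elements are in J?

J = {n}

From (1): n ∉ G.
From (4): m ∈ R.
Suppose n ∉ J: no assignment then satisfies all the clues, so n ∈ J.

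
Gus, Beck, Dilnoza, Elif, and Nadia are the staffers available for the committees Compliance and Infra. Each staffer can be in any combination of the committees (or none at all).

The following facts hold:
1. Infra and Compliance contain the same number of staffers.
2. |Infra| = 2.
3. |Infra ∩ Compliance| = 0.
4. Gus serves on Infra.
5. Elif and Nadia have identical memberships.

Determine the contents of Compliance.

Compliance = {Elif, Nadia}

From (4): Gus ∈ Infra.
Suppose Gus ∈ Compliance: no assignment then satisfies all the clues, so Gus ∉ Compliance.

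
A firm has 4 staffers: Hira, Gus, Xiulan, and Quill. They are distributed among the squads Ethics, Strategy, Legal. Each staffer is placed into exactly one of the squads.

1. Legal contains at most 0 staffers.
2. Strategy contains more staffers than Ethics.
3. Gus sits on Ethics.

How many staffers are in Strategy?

3

From (3): Gus ∈ Ethics.
(1): Legal already has 0, so the rest are out.
Suppose Hira ∈ Ethics: no assignment then satisfies all the clues, so Hira ∉ Ethics.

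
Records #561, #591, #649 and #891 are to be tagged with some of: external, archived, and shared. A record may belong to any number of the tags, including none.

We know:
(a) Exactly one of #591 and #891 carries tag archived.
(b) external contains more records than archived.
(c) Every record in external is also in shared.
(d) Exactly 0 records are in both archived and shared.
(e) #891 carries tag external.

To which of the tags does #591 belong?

#591: archived

From (e): #891 ∈ external.
(c) with #891 ∈ external: #891 ∈ shared.
Suppose #591 ∈ external: no assignment then satisfies all the clues, so #591 ∉ external.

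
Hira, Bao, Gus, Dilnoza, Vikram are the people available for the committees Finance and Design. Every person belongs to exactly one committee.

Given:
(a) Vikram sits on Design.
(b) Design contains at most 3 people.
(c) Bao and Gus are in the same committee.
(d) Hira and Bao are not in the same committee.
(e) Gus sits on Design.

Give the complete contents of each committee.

Finance = {Dilnoza, Hira}; Design = {Bao, Gus, Vikram}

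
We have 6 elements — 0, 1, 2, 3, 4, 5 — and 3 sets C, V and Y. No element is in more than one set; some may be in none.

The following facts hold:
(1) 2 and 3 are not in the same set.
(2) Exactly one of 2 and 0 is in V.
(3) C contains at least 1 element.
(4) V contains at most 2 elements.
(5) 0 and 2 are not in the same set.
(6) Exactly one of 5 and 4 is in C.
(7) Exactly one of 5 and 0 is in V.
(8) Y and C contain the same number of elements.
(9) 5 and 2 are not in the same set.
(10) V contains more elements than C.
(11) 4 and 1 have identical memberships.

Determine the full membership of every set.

C = {5}; V = {0, 3}; Y = {2}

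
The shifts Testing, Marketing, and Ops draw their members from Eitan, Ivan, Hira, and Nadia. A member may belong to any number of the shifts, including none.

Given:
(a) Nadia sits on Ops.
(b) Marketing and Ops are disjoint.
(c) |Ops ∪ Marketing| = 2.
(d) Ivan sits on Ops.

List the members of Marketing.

Marketing = {}

From (a): Nadia ∈ Ops.
From (d): Ivan ∈ Ops.
(b) (disjoint): Ivan ∉ Marketing.
(b) (disjoint): Nadia ∉ Marketing.
Suppose Eitan ∈ Marketing: no assignment then satisfies all the clues, so Eitan ∉ Marketing.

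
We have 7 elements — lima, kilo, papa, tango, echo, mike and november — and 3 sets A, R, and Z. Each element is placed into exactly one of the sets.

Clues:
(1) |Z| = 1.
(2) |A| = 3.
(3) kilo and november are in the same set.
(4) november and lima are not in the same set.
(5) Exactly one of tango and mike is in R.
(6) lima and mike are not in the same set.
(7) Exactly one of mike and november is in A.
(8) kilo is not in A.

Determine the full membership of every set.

A = {echo, mike, papa}; R = {kilo, november, tango}; Z = {lima}

From (8): kilo ∉ A.
(3): november matches kilo: november ∉ A.
(7) (exactly one): mike ∈ A.
(5) (exactly one): tango ∈ R.
(6): lima ∉ A.
(2): only 3 candidates remain for A, so all are in.
Suppose lima ∈ R: no assignment then satisfies all the clues, so lima ∉ R.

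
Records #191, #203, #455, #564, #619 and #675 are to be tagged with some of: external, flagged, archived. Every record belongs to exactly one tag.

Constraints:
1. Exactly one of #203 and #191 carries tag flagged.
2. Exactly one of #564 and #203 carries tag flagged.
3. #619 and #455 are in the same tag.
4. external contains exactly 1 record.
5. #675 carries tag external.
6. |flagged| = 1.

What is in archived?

archived = {#191, #455, #564, #619}

From (5): #675 ∈ external.
(4): external already has 1, so the rest are out.
Suppose #191 ∉ archived: no assignment then satisfies all the clues, so #191 ∈ archived.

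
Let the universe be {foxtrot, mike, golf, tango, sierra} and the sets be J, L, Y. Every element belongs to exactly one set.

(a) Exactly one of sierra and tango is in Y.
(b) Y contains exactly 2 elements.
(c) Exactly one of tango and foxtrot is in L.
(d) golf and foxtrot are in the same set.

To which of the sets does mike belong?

mike: Y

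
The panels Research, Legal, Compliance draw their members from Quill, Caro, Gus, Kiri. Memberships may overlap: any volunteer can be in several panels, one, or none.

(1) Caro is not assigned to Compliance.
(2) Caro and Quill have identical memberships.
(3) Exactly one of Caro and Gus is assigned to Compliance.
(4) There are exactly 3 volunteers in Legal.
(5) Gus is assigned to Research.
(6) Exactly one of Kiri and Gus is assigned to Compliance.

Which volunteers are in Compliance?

Compliance = {Gus}

From (1): Caro ∉ Compliance.
From (5): Gus ∈ Research.
(2): Quill matches Caro: Quill ∉ Compliance.
(3) (exactly one): Gus ∈ Compliance.
(6) (exactly one): Kiri ∉ Compliance.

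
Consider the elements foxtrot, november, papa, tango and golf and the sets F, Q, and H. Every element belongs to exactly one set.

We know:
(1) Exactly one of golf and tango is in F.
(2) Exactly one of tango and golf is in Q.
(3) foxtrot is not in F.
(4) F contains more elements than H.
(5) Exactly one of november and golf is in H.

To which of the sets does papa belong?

papa: F

From (3): foxtrot ∉ F.
Suppose papa ∉ F: no assignment then satisfies all the clues, so papa ∈ F.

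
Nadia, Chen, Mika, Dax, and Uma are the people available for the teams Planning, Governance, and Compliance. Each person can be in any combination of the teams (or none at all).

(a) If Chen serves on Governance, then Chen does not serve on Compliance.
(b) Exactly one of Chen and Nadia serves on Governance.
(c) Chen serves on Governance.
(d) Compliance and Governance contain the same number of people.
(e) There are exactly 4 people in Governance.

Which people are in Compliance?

Compliance = {Dax, Mika, Nadia, Uma}

From (c): Chen ∈ Governance.
(a): Chen ∉ Compliance.
(b) (exactly one): Nadia ∉ Governance.
(e): only 4 candidates remain for Governance, so all are in.
Suppose Nadia ∉ Compliance: no assignment then satisfies all the clues, so Nadia ∈ Compliance.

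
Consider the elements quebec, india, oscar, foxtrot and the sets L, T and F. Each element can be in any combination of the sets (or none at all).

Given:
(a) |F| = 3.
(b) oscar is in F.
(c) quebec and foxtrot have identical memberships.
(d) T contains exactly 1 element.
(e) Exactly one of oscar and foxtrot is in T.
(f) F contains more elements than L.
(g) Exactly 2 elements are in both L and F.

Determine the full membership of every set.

L = {foxtrot, quebec}; T = {oscar}; F = {foxtrot, oscar, quebec}

From (b): oscar ∈ F.
Suppose quebec ∉ L: no assignment then satisfies all the clues, so quebec ∈ L.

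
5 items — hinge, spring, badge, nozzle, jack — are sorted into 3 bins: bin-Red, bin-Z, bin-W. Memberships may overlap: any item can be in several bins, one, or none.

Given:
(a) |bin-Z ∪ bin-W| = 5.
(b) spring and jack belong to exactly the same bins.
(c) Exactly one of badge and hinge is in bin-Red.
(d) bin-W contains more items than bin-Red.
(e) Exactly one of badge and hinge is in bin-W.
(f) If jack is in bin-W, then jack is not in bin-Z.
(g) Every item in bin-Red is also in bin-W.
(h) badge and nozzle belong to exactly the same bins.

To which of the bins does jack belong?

jack: bin-W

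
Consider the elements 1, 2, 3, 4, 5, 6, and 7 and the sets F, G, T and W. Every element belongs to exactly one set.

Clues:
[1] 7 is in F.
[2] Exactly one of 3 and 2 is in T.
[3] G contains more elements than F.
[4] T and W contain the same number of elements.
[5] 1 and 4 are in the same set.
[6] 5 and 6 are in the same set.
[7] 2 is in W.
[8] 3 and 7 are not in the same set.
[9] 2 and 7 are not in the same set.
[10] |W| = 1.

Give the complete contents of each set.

F = {7}; G = {1, 4, 5, 6}; T = {3}; W = {2}

From (1): 7 ∈ F.
From (7): 2 ∈ W.
(2) (exactly one): 3 ∈ T.
(10): W already has 1, so the rest are out.
Suppose 1 ∈ F: no assignment then satisfies all the clues, so 1 ∉ F.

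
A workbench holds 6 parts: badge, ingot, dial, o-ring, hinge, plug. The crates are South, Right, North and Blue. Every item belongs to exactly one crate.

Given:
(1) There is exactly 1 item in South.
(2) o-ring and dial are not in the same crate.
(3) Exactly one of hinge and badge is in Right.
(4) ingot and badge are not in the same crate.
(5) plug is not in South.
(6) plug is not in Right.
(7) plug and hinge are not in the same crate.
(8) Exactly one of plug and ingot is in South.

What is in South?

South = {ingot}

From (5): plug ∉ South.
From (6): plug ∉ Right.
(8) (exactly one): ingot ∈ South.
(1): South already has 1, so the rest are out.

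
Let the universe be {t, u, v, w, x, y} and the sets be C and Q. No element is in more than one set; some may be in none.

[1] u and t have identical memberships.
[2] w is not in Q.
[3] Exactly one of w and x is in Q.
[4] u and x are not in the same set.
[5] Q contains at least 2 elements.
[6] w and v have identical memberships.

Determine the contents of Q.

Q = {x, y}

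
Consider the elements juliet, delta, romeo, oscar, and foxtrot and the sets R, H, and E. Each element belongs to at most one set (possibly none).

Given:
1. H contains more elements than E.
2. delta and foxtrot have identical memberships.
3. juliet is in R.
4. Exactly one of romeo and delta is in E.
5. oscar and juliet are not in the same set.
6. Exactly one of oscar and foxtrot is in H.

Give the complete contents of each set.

R = {juliet}; H = {delta, foxtrot}; E = {romeo}

From (3): juliet ∈ R.
(5): oscar ∉ R.
Suppose delta ∈ R: no assignment then satisfies all the clues, so delta ∉ R.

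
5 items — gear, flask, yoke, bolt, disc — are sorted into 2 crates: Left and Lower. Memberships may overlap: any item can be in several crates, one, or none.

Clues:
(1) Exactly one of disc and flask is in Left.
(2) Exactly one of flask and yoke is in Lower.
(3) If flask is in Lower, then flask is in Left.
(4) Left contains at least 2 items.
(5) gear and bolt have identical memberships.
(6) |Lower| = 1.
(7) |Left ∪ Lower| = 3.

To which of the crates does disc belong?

disc: none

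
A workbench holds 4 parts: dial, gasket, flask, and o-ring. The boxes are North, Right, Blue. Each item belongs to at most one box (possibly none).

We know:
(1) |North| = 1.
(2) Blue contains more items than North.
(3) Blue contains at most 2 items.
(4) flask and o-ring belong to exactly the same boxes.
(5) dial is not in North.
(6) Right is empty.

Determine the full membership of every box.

From (5): dial ∉ North.
(6): Right already has 0, so the rest are out.
Suppose dial ∈ Blue: no assignment then satisfies all the clues, so dial ∉ Blue.

North = {gasket}; Right = {}; Blue = {flask, o-ring}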